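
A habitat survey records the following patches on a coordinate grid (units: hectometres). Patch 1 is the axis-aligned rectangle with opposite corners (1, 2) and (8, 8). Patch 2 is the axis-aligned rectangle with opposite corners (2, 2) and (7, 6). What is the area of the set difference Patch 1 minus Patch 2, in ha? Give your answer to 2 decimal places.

22.00

|Patch 1∩Patch 2|: x∈[2,7], y∈[2,6] → 5·4 = 20.
|Patch 1| = 42.
|Patch 1 ∖ Patch 2| = |Patch 1| − |Patch 1∩Patch 2| = 42 − 20 = 22.00.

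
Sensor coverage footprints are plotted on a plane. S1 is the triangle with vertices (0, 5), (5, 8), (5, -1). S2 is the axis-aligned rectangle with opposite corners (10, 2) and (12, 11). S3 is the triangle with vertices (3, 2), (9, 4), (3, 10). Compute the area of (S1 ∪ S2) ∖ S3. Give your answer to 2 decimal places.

30.37

|S1 ∪ S2| = 40.5.
|(S1 ∪ S2) ∩ S3| = 10.1333.
|(S1 ∪ S2) ∖ S3| = 40.5 − 10.1333 = 30.37.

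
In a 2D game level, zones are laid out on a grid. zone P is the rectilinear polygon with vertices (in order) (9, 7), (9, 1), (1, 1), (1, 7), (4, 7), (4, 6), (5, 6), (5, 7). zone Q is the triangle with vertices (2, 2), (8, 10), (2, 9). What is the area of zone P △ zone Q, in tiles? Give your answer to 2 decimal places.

51.25

|zone P| = 47, |zone Q| = 21, |zone P∩zone Q| = 8.375.
|zone P △ zone Q| = |zone P| + |zone Q| − 2·|zone P∩zone Q| = 47 + 21 − 16.75 = 51.25.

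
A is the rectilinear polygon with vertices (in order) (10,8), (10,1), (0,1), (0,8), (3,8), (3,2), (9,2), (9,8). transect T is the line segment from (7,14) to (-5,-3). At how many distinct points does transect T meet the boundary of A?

2

The segment meets the boundary at (0,4.083), (2.765,8).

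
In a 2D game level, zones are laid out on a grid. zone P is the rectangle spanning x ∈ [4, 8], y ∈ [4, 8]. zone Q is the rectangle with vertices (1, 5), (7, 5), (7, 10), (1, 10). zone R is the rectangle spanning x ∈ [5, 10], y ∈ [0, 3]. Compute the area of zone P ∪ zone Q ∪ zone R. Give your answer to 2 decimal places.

52.00

By inclusion–exclusion:
Individual areas: |zone P| = 16, |zone Q| = 30, |zone R| = 15.
|zone P∩zone Q|: x∈[4,7], y∈[5,8] → 3·3 = 9.
|zone P∩zone R| = 0 (no overlap).
|zone Q∩zone R| = 0 (no overlap).
|zone P∩zone Q∩zone R| = 0.
|zone P ∪ zone Q ∪ zone R| = 61 − 9 + 0 = 52.00.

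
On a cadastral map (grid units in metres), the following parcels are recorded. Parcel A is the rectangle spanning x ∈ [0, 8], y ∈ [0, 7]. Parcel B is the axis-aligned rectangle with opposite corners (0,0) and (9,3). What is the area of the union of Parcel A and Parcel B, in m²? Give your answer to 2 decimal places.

59.00

By inclusion–exclusion:
Individual areas: |Parcel A| = 56, |Parcel B| = 27.
|Parcel A∩Parcel B|: x∈[0,8], y∈[0,3] → 8·3 = 24.
|Parcel A ∪ Parcel B| = 83 − 24 = 59.00.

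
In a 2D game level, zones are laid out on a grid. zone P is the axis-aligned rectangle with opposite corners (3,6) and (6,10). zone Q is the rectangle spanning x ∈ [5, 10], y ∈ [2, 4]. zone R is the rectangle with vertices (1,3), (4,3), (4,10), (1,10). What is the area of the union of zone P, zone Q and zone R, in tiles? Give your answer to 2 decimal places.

39.00

By inclusion–exclusion:
Individual areas: |zone P| = 12, |zone Q| = 10, |zone R| = 21.
|zone P∩zone Q| = 0 (no overlap).
|zone P∩zone R|: x∈[3,4], y∈[6,10] → 1·4 = 4.
|zone Q∩zone R| = 0 (no overlap).
|zone P∩zone Q∩zone R| = 0.
|zone P ∪ zone Q ∪ zone R| = 43 − 4 + 0 = 39.00.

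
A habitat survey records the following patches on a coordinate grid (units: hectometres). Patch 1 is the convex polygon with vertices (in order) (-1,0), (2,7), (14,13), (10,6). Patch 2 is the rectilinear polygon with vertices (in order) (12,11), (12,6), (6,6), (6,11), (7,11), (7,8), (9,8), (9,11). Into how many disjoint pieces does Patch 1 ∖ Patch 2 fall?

Patch 1 ∖ Patch 2 splits into 3 disjoint pieces (area 33.5, area 4, area 3.5).

3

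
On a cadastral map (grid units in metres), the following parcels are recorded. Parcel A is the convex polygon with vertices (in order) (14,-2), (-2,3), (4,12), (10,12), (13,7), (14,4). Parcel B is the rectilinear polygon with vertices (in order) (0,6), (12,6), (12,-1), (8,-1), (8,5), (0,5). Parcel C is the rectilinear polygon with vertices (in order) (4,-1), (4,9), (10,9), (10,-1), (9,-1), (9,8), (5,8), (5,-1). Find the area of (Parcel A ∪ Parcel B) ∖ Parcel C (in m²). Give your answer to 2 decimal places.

122.19

|Parcel A ∪ Parcel B| = 144.225.
|(Parcel A ∪ Parcel B) ∩ Parcel C| = 22.0312.
|(Parcel A ∪ Parcel B) ∖ Parcel C| = 144.225 − 22.0312 = 122.19.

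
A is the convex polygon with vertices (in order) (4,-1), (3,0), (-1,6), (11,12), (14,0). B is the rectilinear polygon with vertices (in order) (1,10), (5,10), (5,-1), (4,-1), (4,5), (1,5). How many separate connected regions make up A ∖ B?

A ∖ B splits into 2 disjoint pieces (area 16.5, area 85.05).

2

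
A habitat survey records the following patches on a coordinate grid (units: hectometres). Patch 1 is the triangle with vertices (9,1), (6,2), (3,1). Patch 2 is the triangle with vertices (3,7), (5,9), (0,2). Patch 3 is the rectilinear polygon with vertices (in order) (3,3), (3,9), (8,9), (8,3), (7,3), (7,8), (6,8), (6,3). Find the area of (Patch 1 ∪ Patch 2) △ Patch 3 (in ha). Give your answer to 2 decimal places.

|Patch 1 ∪ Patch 2| = 5.
|(Patch 1 ∪ Patch 2) ∩ Patch 3| = 0.8.
|(Patch 1 ∪ Patch 2) △ Patch 3| = 5 + 25 − 1.6 = 28.40.

28.40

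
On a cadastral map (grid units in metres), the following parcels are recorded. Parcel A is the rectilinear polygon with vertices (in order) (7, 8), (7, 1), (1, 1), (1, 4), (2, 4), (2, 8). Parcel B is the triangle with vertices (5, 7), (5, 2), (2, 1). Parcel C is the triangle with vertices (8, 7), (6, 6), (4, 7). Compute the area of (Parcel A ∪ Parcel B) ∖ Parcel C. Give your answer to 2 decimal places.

|Parcel A ∪ Parcel B| = 38.
|(Parcel A ∪ Parcel B) ∩ Parcel C| = 1.75.
|(Parcel A ∪ Parcel B) ∖ Parcel C| = 38 − 1.75 = 36.25.

36.25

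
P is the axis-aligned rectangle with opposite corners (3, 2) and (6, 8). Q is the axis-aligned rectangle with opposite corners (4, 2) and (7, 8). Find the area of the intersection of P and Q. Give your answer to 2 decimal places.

12.00

|P∩Q|: x∈[4,6], y∈[2,8] → 2·6 = 12.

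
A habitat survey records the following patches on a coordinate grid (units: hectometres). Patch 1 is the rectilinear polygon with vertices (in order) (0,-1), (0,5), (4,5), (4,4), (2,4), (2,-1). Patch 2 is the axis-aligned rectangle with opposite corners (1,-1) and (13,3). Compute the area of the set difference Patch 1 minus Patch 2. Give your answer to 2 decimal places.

|Patch 1| = 14, |Patch 1∩Patch 2| = 4.
|Patch 1 ∖ Patch 2| = |Patch 1| − |Patch 1∩Patch 2| = 14 − 4 = 10.00.

10.00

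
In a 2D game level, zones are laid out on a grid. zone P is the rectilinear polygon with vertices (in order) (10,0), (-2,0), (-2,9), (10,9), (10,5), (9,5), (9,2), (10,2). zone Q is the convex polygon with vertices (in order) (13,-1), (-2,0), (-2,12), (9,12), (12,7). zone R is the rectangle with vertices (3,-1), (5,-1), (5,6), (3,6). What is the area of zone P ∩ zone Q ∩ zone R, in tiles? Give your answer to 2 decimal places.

The intersection is the polygon with vertices (3,0), (3,6), (5,6), (5,0).
By the shoelace formula its area is 12.00.

12.00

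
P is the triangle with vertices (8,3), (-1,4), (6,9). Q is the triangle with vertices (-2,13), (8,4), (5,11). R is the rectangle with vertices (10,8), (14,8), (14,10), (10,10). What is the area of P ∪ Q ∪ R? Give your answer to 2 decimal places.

49.99

By inclusion–exclusion:
Individual areas: |P| = 26, |Q| = 21.5, |R| = 8.
|P∩Q| = 5.5082.
|P∩R| = 0.
|Q∩R| = 0.
|P∩Q∩R| = 0.
|P ∪ Q ∪ R| = 55.5 − 5.5082 + 0 = 49.99.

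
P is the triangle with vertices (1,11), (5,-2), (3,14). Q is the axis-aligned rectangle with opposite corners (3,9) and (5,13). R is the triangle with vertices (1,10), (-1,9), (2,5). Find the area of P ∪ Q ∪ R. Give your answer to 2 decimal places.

31.00

By inclusion–exclusion:
Individual areas: |P| = 19, |Q| = 8, |R| = 5.5.
|P∩Q| = 1.5.
|P∩R| = 0.
|Q∩R| = 0.
|P∩Q∩R| = 0.
|P ∪ Q ∪ R| = 32.5 − 1.5 + 0 = 31.00.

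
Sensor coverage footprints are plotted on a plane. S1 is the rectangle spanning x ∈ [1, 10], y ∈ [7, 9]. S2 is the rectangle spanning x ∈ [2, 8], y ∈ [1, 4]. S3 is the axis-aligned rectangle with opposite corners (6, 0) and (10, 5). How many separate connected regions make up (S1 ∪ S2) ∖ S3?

(S1 ∪ S2) ∖ S3 splits into 2 disjoint pieces (area 18, area 12).

2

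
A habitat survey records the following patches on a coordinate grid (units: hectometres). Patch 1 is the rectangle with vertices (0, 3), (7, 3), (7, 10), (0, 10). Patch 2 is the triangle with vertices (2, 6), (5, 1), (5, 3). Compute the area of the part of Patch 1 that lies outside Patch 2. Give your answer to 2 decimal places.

47.20

|Patch 1| = 49, |Patch 1∩Patch 2| = 1.8.
|Patch 1 ∖ Patch 2| = |Patch 1| − |Patch 1∩Patch 2| = 49 − 1.8 = 47.20.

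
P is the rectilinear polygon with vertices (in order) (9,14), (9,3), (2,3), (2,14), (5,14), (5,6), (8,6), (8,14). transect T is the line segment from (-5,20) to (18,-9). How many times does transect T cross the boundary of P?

The segment meets the boundary at (8.483,3), (6.103,6), (5,7.391), (2,11.174).

4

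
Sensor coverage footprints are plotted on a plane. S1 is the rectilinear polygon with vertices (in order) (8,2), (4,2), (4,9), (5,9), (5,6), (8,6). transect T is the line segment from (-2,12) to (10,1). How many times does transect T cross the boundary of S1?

The segment meets the boundary at (8,2.833), (4,6.5).

2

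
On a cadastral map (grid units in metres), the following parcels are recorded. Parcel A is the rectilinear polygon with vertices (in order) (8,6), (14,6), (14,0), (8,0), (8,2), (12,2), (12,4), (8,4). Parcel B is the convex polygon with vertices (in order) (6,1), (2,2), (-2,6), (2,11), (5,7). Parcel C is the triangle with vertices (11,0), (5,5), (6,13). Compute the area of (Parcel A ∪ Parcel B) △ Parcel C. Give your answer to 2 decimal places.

89.44

|Parcel A ∪ Parcel B| = 71.
|(Parcel A ∪ Parcel B) ∩ Parcel C| = 4.0289.
|(Parcel A ∪ Parcel B) △ Parcel C| = 71 + 26.5 − 8.0577 = 89.44.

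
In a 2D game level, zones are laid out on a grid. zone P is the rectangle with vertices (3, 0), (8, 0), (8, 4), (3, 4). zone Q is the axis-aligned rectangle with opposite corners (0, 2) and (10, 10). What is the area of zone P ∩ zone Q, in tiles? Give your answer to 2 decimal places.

|zone P∩zone Q|: x∈[3,8], y∈[2,4] → 5·2 = 10.

10.00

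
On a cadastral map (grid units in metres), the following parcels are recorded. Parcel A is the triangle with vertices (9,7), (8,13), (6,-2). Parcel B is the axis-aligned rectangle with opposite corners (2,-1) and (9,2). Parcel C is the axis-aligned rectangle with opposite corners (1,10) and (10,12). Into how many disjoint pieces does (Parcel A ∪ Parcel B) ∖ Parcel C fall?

2

(Parcel A ∪ Parcel B) ∖ Parcel C splits into 2 disjoint pieces (area 0.15, area 31.65).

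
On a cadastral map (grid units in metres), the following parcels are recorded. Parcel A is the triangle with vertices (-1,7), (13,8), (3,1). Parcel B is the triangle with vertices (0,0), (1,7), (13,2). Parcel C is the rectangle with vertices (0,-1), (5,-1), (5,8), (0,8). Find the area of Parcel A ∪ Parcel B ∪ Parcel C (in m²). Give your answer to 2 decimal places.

80.30

By inclusion–exclusion:
Individual areas: |Parcel A| = 44, |Parcel B| = 44.5, |Parcel C| = 45.
|Parcel A∩Parcel B| = 20.6488.
|Parcel A∩Parcel C| = 23.1.
|Parcel B∩Parcel C| = 26.2436.
|Parcel A∩Parcel B∩Parcel C| = 16.7961.
|Parcel A ∪ Parcel B ∪ Parcel C| = 133.5 − 69.9924 + 16.7961 = 80.30.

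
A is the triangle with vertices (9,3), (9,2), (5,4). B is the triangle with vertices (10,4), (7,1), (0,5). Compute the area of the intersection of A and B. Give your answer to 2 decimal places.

The intersection is the polygon with vertices (5,4), (9,3), (8.333,2.333).
By the shoelace formula its area is 1.67.

1.67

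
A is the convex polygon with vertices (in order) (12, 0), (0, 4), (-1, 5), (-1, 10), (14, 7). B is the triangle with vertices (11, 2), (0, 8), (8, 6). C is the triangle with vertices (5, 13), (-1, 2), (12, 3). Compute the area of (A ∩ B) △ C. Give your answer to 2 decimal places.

|A ∩ B| = 13.
|(A ∩ B) ∩ C| = 12.1001.
|(A ∩ B) △ C| = 13 + 68.5 − 24.2001 = 57.30.

57.30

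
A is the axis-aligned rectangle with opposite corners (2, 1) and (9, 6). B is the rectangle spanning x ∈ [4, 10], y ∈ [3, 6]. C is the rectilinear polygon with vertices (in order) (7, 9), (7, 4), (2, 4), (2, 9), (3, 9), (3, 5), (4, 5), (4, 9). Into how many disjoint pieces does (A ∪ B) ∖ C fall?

2

(A ∪ B) ∖ C splits into 2 disjoint pieces (area 28, area 1).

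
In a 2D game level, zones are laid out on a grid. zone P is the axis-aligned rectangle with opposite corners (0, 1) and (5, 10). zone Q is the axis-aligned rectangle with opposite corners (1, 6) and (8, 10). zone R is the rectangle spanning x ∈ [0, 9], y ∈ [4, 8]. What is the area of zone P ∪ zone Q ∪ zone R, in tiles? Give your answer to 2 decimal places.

By inclusion–exclusion:
Individual areas: |zone P| = 45, |zone Q| = 28, |zone R| = 36.
|zone P∩zone Q|: x∈[1,5], y∈[6,10] → 4·4 = 16.
|zone P∩zone R|: x∈[0,5], y∈[4,8] → 5·4 = 20.
|zone Q∩zone R|: x∈[1,8], y∈[6,8] → 7·2 = 14.
|zone P∩zone Q∩zone R| = 8.
|zone P ∪ zone Q ∪ zone R| = 109 − 50 + 8 = 67.00.

67.00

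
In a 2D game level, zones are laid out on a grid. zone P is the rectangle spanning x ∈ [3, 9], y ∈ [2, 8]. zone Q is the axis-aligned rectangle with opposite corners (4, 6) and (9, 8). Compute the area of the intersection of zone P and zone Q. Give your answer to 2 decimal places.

10.00

|zone P∩zone Q|: x∈[4,9], y∈[6,8] → 5·2 = 10.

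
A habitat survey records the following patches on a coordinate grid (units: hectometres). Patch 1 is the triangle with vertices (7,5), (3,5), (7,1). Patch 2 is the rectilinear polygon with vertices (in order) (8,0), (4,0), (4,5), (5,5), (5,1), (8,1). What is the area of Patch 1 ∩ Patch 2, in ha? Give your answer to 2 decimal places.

1.50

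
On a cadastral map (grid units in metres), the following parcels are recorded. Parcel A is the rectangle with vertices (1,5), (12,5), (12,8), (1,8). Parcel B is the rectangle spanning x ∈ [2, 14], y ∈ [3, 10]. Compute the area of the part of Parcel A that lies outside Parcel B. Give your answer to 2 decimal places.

3.00

|Parcel A∩Parcel B|: x∈[2,12], y∈[5,8] → 10·3 = 30.
|Parcel A| = 33.
|Parcel A ∖ Parcel B| = |Parcel A| − |Parcel A∩Parcel B| = 33 − 30 = 3.00.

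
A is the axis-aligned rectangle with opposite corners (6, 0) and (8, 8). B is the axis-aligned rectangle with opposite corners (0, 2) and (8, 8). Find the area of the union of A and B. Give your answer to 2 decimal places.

By inclusion–exclusion:
Individual areas: |A| = 16, |B| = 48.
|A∩B|: x∈[6,8], y∈[2,8] → 2·6 = 12.
|A ∪ B| = 64 − 12 = 52.00.

52.00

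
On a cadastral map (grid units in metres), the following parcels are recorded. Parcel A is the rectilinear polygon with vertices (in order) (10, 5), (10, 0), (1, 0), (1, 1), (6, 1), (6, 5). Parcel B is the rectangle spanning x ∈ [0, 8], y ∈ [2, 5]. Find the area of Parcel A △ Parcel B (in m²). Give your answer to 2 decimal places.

37.00

|Parcel A| = 25, |Parcel B| = 24, |Parcel A∩Parcel B| = 6.
|Parcel A △ Parcel B| = |Parcel A| + |Parcel B| − 2·|Parcel A∩Parcel B| = 25 + 24 − 12 = 37.00.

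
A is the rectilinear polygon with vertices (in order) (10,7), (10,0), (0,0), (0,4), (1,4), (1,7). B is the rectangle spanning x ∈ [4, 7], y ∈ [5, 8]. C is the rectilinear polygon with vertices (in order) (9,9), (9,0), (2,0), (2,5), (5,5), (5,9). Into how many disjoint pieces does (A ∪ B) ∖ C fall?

(A ∪ B) ∖ C splits into 2 disjoint pieces (area 7, area 18).

2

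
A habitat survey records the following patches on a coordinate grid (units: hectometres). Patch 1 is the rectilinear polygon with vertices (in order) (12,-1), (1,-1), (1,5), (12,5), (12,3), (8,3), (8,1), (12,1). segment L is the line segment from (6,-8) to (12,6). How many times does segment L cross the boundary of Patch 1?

4

The segment meets the boundary at (11.571,5), (10.714,3), (9.857,1), (9,-1).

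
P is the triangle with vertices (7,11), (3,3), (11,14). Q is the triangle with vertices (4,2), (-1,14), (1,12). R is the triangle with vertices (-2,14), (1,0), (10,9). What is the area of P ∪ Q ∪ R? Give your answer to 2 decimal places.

80.90

By inclusion–exclusion:
Individual areas: |P| = 10, |Q| = 7, |R| = 76.5.
|P∩Q| = 0.0309.
|P∩R| = 5.7383.
|Q∩R| = 6.8633.
|P∩Q∩R| = 0.0309.
|P ∪ Q ∪ R| = 93.5 − 12.6324 + 0.0309 = 80.90.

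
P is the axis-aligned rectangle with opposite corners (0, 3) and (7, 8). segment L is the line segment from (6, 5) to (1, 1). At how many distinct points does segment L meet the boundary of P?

1

The segment meets the boundary at (3.5,3).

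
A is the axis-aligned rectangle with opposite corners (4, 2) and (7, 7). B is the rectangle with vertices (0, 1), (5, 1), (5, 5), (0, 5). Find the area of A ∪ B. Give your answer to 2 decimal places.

32.00

By inclusion–exclusion:
Individual areas: |A| = 15, |B| = 20.
|A∩B|: x∈[4,5], y∈[2,5] → 1·3 = 3.
|A ∪ B| = 35 − 3 = 32.00.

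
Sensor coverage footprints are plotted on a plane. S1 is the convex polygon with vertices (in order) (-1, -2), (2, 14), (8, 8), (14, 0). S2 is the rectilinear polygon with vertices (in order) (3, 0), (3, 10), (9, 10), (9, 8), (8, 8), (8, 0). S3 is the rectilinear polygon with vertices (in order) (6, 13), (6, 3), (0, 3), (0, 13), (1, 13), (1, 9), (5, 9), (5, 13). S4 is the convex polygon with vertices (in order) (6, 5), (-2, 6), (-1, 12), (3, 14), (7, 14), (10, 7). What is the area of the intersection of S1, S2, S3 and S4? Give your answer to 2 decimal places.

12.44

The intersection is the polygon with vertices (5,9), (5,10), (6,10), (6,5), (3,5.375), (3,9).
By the shoelace formula its area is 12.44.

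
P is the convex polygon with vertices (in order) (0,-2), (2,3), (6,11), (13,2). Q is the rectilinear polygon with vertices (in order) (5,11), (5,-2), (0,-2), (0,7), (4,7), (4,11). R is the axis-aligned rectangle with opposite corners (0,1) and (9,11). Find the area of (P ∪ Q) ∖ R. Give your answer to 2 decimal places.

|P ∪ Q| = 98.3462.
|(P ∪ Q) ∩ R| = 67.2143.
|(P ∪ Q) ∖ R| = 98.3462 − 67.2143 = 31.13.

31.13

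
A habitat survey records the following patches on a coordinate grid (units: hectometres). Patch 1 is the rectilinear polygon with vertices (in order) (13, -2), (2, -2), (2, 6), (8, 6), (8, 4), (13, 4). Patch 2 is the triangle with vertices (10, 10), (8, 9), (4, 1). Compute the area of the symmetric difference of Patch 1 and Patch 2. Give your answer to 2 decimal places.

79.83

|Patch 1| = 78, |Patch 2| = 6, |Patch 1∩Patch 2| = 2.0833.
|Patch 1 △ Patch 2| = |Patch 1| + |Patch 2| − 2·|Patch 1∩Patch 2| = 78 + 6 − 4.1667 = 79.83.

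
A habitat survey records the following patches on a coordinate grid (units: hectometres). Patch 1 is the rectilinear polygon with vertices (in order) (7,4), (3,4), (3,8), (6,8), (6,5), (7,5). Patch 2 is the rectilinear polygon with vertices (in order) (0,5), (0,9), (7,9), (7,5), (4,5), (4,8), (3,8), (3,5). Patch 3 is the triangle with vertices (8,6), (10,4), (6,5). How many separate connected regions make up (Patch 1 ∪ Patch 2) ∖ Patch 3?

1

(Patch 1 ∪ Patch 2) ∖ Patch 3 is a single connected region.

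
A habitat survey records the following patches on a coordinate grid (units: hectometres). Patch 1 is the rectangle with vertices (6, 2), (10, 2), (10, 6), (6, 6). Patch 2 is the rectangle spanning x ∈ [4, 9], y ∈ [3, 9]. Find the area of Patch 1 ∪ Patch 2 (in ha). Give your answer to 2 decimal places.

37.00

By inclusion–exclusion:
Individual areas: |Patch 1| = 16, |Patch 2| = 30.
|Patch 1∩Patch 2|: x∈[6,9], y∈[3,6] → 3·3 = 9.
|Patch 1 ∪ Patch 2| = 46 − 9 = 37.00.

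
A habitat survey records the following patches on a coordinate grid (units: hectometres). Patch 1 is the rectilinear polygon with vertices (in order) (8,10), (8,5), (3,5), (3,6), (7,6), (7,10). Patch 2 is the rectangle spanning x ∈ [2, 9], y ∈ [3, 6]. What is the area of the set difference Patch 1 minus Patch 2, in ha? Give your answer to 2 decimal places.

|Patch 1| = 9, |Patch 1∩Patch 2| = 5.
|Patch 1 ∖ Patch 2| = |Patch 1| − |Patch 1∩Patch 2| = 9 − 5 = 4.00.

4.00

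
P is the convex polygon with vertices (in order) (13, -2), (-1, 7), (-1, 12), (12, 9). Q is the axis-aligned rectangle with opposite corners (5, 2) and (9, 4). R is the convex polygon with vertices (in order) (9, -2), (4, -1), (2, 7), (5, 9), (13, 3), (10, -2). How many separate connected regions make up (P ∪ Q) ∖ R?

2

(P ∪ Q) ∖ R splits into 2 disjoint pieces (area 51.6663, area 4.4255).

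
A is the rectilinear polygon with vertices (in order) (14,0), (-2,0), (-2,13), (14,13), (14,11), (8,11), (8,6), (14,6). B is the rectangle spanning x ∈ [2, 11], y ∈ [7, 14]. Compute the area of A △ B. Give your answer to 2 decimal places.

157.00

|A| = 178, |B| = 63, |A∩B| = 42.
|A △ B| = |A| + |B| − 2·|A∩B| = 178 + 63 − 84 = 157.00.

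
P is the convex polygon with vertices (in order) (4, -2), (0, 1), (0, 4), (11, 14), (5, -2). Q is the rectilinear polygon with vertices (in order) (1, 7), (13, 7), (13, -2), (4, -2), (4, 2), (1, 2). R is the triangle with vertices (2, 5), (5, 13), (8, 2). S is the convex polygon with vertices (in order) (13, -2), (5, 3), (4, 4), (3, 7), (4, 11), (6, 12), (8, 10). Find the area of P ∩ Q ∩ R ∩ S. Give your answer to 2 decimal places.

The intersection is the polygon with vertices (7.368,4.316), (6.737,2.632), (4,4), (3.07,6.791), (3.3,7), (6.636,7).
By the shoelace formula its area is 12.80.

12.80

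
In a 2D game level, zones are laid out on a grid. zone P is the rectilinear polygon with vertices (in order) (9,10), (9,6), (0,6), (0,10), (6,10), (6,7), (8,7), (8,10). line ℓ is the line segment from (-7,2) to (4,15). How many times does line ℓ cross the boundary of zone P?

The segment lies entirely outside zone P and never meets its boundary.

0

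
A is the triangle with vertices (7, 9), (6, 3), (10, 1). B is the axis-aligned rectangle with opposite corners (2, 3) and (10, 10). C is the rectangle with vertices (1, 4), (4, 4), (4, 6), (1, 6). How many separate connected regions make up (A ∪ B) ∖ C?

1

(A ∪ B) ∖ C is a single connected region.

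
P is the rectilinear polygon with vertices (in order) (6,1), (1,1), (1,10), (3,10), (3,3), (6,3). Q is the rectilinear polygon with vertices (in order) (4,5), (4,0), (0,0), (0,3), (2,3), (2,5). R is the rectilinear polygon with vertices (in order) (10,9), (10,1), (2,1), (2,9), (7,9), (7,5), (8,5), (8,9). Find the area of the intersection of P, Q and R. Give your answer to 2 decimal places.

The intersection is the polygon with vertices (2,5), (3,5), (3,3), (4,3), (4,1), (2,1), (2,3).
By the shoelace formula its area is 6.00.

6.00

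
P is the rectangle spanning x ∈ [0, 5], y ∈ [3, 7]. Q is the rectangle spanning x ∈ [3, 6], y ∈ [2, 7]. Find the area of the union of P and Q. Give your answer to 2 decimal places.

By inclusion–exclusion:
Individual areas: |P| = 20, |Q| = 15.
|P∩Q|: x∈[3,5], y∈[3,7] → 2·4 = 8.
|P ∪ Q| = 35 − 8 = 27.00.

27.00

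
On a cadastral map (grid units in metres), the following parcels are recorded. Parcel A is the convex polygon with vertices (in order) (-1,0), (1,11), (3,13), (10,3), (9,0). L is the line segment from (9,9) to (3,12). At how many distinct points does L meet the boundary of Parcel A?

The segment meets the boundary at (4.077,11.462).

1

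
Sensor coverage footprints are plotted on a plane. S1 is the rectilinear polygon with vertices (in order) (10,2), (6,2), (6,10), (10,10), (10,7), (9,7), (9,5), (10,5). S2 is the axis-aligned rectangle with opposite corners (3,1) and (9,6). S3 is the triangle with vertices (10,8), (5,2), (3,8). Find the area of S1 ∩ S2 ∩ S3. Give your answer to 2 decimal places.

3.27

The intersection is the polygon with vertices (6,6), (8.333,6), (6,3.2).
By the shoelace formula its area is 3.27.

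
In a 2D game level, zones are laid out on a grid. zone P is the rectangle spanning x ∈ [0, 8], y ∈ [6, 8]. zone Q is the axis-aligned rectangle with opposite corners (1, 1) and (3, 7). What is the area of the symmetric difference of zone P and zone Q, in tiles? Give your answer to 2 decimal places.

|zone P∩zone Q|: x∈[1,3], y∈[6,7] → 2·1 = 2.
|zone P △ zone Q| = |zone P| + |zone Q| − 2·|zone P∩zone Q| = 16 + 12 − 4 = 24.00.

24.00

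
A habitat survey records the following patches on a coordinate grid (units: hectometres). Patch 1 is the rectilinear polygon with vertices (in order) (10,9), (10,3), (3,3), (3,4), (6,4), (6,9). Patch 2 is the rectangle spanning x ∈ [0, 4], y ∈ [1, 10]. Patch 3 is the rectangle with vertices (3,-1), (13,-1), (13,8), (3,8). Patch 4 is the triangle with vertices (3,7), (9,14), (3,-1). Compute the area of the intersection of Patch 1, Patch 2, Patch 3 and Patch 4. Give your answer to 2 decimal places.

1.00

The intersection is the polygon with vertices (4,4), (4,3), (3,3), (3,4).
By the shoelace formula its area is 1.00.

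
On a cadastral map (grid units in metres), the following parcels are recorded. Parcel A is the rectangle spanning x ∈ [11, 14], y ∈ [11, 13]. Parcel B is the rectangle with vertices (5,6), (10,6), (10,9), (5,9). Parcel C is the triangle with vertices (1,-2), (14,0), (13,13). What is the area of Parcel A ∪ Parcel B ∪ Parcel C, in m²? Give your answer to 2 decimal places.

By inclusion–exclusion:
Individual areas: |Parcel A| = 6, |Parcel B| = 15, |Parcel C| = 85.5.
|Parcel A∩Parcel B| = 0 (no overlap).
|Parcel A∩Parcel C| = 1.7538.
|Parcel B∩Parcel C| = 4.2.
|Parcel A∩Parcel B∩Parcel C| = 0.
|Parcel A ∪ Parcel B ∪ Parcel C| = 106.5 − 5.9538 + 0 = 100.55.

100.55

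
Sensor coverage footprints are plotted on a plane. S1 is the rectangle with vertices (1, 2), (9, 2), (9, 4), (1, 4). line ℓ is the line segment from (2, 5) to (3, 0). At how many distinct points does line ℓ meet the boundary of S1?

The segment meets the boundary at (2.6,2), (2.2,4).

2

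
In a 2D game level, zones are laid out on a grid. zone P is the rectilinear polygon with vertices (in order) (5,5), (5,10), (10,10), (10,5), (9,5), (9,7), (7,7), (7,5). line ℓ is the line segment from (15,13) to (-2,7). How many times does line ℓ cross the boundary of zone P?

The segment meets the boundary at (5,9.471), (6.5,10).

2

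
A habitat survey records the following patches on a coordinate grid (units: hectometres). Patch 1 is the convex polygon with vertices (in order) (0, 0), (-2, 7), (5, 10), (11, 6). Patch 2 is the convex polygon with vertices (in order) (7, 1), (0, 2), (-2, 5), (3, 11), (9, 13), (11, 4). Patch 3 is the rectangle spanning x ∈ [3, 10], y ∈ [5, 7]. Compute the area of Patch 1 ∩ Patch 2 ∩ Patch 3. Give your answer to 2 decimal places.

13.73

The intersection is the polygon with vertices (10,6.667), (10,5.455), (9.167,5), (3,5), (3,7), (9.5,7).
By the shoelace formula its area is 13.73.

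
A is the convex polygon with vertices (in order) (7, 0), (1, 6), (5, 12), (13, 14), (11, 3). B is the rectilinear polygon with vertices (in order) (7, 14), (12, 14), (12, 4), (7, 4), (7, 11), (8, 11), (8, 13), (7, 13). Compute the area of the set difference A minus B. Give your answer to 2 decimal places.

|A| = 99, |A∩B| = 42.1591.
|A ∖ B| = |A| − |A∩B| = 99 − 42.1591 = 56.84.

56.84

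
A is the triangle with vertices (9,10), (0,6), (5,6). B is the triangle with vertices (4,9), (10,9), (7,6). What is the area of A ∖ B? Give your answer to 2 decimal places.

7.16

|A| = 10, |A∩B| = 2.8365.
|A ∖ B| = |A| − |A∩B| = 10 − 2.8365 = 7.16.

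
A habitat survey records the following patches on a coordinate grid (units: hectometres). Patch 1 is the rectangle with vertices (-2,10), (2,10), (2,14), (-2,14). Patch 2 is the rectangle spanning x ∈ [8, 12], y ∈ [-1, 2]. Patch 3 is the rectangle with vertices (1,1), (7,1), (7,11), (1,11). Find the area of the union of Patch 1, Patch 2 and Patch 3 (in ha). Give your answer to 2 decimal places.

87.00

By inclusion–exclusion:
Individual areas: |Patch 1| = 16, |Patch 2| = 12, |Patch 3| = 60.
|Patch 1∩Patch 2| = 0 (no overlap).
|Patch 1∩Patch 3|: x∈[1,2], y∈[10,11] → 1·1 = 1.
|Patch 2∩Patch 3| = 0 (no overlap).
|Patch 1∩Patch 2∩Patch 3| = 0.
|Patch 1 ∪ Patch 2 ∪ Patch 3| = 88 − 1 + 0 = 87.00.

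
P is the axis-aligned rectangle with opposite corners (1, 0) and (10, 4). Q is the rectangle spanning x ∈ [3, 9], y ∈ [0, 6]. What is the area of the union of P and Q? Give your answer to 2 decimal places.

48.00

By inclusion–exclusion:
Individual areas: |P| = 36, |Q| = 36.
|P∩Q|: x∈[3,9], y∈[0,4] → 6·4 = 24.
|P ∪ Q| = 72 − 24 = 48.00.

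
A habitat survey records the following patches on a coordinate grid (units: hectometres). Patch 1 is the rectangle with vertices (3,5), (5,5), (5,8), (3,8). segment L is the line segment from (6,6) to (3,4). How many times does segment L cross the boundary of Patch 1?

2

The segment meets the boundary at (4.5,5), (5,5.333).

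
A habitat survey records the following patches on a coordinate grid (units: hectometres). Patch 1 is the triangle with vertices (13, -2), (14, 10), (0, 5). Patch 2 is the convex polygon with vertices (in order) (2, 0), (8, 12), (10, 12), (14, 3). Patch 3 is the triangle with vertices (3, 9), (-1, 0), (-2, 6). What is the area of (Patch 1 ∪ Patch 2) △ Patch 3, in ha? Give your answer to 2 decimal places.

118.86

|Patch 1 ∪ Patch 2| = 103.6436.
|(Patch 1 ∪ Patch 2) ∩ Patch 3| = 0.6416.
|(Patch 1 ∪ Patch 2) △ Patch 3| = 103.6436 + 16.5 − 1.2832 = 118.86.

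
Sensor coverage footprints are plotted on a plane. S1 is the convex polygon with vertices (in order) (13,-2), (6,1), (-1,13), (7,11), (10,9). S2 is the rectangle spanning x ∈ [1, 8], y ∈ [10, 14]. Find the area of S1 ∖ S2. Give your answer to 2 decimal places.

79.83

|S1| = 91, |S1∩S2| = 11.1667.
|S1 ∖ S2| = |S1| − |S1∩S2| = 91 − 11.1667 = 79.83.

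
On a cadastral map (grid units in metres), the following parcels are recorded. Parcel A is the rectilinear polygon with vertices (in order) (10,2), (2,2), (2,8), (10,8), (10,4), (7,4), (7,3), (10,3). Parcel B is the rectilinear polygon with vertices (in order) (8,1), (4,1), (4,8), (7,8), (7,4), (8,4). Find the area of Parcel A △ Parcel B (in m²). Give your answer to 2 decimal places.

31.00

|Parcel A| = 45, |Parcel B| = 24, |Parcel A∩Parcel B| = 19.
|Parcel A △ Parcel B| = |Parcel A| + |Parcel B| − 2·|Parcel A∩Parcel B| = 45 + 24 − 38 = 31.00.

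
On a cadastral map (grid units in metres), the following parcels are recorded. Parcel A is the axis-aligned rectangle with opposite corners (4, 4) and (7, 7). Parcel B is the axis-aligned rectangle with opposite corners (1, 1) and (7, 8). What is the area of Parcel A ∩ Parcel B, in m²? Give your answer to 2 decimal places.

|Parcel A∩Parcel B|: x∈[4,7], y∈[4,7] → 3·3 = 9.

9.00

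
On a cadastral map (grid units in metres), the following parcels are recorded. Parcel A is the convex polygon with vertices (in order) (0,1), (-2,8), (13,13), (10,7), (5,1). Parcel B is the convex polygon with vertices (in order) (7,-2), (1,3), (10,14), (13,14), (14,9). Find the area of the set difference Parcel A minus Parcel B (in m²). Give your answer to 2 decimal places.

38.15

|Parcel A| = 93.5, |Parcel A∩Parcel B| = 55.35.
|Parcel A ∖ Parcel B| = |Parcel A| − |Parcel A∩Parcel B| = 93.5 − 55.35 = 38.15.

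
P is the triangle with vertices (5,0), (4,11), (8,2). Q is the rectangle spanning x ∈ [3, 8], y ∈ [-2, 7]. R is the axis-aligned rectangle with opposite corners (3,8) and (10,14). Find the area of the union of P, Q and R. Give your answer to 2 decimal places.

By inclusion–exclusion:
Individual areas: |P| = 17.5, |Q| = 45, |R| = 42.
|P∩Q| = 14.6717.
|P∩R| = 1.5909.
|Q∩R| = 0 (no overlap).
|P∩Q∩R| = 0.
|P ∪ Q ∪ R| = 104.5 − 16.2626 + 0 = 88.24.

88.24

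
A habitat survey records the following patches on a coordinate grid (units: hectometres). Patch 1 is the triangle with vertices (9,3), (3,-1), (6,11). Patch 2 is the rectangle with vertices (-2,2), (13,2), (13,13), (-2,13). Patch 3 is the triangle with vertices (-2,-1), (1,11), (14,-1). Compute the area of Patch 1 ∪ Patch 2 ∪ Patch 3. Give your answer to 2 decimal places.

By inclusion–exclusion:
Individual areas: |Patch 1| = 30, |Patch 2| = 165, |Patch 3| = 96.
|Patch 1∩Patch 2| = 24.375.
|Patch 1∩Patch 3| = 21.7279.
|Patch 2∩Patch 3| = 54.
|Patch 1∩Patch 2∩Patch 3| = 16.1029.
|Patch 1 ∪ Patch 2 ∪ Patch 3| = 291 − 100.1029 + 16.1029 = 207.00.

207.00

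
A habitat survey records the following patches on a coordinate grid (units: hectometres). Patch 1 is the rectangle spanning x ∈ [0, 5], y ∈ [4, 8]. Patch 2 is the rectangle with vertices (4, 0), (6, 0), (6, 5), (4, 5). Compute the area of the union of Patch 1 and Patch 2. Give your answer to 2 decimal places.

By inclusion–exclusion:
Individual areas: |Patch 1| = 20, |Patch 2| = 10.
|Patch 1∩Patch 2|: x∈[4,5], y∈[4,5] → 1·1 = 1.
|Patch 1 ∪ Patch 2| = 30 − 1 = 29.00.

29.00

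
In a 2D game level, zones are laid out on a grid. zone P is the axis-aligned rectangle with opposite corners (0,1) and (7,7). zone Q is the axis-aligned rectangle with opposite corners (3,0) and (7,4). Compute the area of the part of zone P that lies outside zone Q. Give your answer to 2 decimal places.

|zone P∩zone Q|: x∈[3,7], y∈[1,4] → 4·3 = 12.
|zone P| = 42.
|zone P ∖ zone Q| = |zone P| − |zone P∩zone Q| = 42 − 12 = 30.00.

30.00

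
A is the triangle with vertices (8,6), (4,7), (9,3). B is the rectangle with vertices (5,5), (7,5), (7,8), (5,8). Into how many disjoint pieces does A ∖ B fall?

A ∖ B splits into 2 disjoint pieces (area 3.125, area 0.275).

2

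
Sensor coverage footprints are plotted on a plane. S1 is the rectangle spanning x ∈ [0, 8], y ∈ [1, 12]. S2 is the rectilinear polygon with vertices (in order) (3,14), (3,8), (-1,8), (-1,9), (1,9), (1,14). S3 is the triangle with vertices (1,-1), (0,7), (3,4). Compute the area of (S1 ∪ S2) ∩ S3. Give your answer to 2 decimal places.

9.45

The region (S1 ∪ S2) ∩ S3 is the polygon with vertices (0.75,1), (0,7), (3,4), (1.8,1).
By the shoelace formula its area is 9.45.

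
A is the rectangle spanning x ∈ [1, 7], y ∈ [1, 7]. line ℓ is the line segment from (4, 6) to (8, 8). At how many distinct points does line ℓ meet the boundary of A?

The segment meets the boundary at (6,7).

1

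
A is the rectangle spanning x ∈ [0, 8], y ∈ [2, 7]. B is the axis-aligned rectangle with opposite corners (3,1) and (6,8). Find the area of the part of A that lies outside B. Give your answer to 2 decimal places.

|A∩B|: x∈[3,6], y∈[2,7] → 3·5 = 15.
|A| = 40.
|A ∖ B| = |A| − |A∩B| = 40 − 15 = 25.00.

25.00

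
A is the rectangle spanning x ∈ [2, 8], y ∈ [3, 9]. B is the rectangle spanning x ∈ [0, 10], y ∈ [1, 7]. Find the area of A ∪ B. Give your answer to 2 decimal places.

72.00

By inclusion–exclusion:
Individual areas: |A| = 36, |B| = 60.
|A∩B|: x∈[2,8], y∈[3,7] → 6·4 = 24.
|A ∪ B| = 96 − 24 = 72.00.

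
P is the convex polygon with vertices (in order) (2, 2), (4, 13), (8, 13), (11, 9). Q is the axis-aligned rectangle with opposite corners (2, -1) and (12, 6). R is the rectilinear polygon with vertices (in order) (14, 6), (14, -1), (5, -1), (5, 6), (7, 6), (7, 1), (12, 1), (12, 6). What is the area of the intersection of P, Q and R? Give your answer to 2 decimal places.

1.78

The intersection is the polygon with vertices (7,6), (7,5.889), (5,4.333), (5,6).
By the shoelace formula its area is 1.78.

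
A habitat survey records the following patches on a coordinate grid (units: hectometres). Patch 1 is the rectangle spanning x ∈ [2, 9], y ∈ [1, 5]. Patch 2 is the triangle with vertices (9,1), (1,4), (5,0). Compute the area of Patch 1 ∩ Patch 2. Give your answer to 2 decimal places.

The intersection is the polygon with vertices (2,3.625), (9,1), (4,1), (2,3).
By the shoelace formula its area is 7.19.

7.19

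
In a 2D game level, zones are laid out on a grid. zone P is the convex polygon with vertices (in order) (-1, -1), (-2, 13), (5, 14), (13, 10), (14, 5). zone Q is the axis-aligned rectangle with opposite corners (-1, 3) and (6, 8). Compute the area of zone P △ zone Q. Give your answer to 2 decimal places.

127.00

|zone P| = 162, |zone Q| = 35, |zone P∩zone Q| = 35.
|zone P △ zone Q| = |zone P| + |zone Q| − 2·|zone P∩zone Q| = 162 + 35 − 70 = 127.00.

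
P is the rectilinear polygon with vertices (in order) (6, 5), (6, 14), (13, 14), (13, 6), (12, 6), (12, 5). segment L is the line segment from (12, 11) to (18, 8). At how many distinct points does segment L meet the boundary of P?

1

The segment meets the boundary at (13,10.5).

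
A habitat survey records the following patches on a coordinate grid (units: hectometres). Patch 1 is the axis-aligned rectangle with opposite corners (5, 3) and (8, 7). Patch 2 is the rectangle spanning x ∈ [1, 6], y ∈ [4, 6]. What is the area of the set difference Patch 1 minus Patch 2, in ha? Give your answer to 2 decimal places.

|Patch 1∩Patch 2|: x∈[5,6], y∈[4,6] → 1·2 = 2.
|Patch 1| = 12.
|Patch 1 ∖ Patch 2| = |Patch 1| − |Patch 1∩Patch 2| = 12 − 2 = 10.00.

10.00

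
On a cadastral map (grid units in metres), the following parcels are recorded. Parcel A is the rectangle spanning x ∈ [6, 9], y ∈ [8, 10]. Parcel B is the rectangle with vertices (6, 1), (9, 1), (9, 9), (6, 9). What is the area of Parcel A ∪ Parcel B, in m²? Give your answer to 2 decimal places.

27.00

By inclusion–exclusion:
Individual areas: |Parcel A| = 6, |Parcel B| = 24.
|Parcel A∩Parcel B|: x∈[6,9], y∈[8,9] → 3·1 = 3.
|Parcel A ∪ Parcel B| = 30 − 3 = 27.00.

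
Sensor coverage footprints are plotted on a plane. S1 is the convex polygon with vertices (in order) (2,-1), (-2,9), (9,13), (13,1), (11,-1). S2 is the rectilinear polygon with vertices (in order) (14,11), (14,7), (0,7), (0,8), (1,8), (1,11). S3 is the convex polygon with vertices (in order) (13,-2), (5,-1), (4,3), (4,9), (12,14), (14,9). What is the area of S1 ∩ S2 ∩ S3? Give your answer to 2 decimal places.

The intersection is the polygon with vertices (9.667,11), (11,7), (4,7), (4,9), (7.2,11).
By the shoelace formula its area is 22.13.

22.13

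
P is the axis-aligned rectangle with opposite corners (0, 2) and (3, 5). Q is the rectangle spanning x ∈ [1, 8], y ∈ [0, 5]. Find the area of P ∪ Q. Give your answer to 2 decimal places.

38.00

By inclusion–exclusion:
Individual areas: |P| = 9, |Q| = 35.
|P∩Q|: x∈[1,3], y∈[2,5] → 2·3 = 6.
|P ∪ Q| = 44 − 6 = 38.00.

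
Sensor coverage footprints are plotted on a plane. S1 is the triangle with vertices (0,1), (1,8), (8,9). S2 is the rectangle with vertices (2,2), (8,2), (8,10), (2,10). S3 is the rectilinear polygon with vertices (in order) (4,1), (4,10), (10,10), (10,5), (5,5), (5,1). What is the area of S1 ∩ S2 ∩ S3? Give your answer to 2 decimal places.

The intersection is the polygon with vertices (4,5), (4,8.429), (8,9).
By the shoelace formula its area is 6.86.

6.86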